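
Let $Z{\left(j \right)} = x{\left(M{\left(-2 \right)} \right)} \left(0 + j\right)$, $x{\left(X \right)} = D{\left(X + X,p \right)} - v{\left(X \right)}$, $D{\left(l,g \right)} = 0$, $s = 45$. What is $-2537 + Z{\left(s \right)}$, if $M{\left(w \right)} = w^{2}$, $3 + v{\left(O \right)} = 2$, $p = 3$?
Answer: $-2492$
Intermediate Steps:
$v{\left(O \right)} = -1$ ($v{\left(O \right)} = -3 + 2 = -1$)
$x{\left(X \right)} = 1$ ($x{\left(X \right)} = 0 - -1 = 0 + 1 = 1$)
$Z{\left(j \right)} = j$ ($Z{\left(j \right)} = 1 \left(0 + j\right) = 1 j = j$)
$-2537 + Z{\left(s \right)} = -2537 + 45 = -2492$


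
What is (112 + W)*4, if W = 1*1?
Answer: 452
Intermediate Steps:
W = 1
(112 + W)*4 = (112 + 1)*4 = 113*4 = 452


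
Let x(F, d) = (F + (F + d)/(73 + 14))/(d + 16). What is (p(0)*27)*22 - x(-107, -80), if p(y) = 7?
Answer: 2892781/696 ≈ 4156.3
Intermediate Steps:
x(F, d) = (d/87 + 88*F/87)/(16 + d) (x(F, d) = (F + (F + d)/87)/(16 + d) = (F + (F + d)*(1/87))/(16 + d) = (F + (F/87 + d/87))/(16 + d) = (d/87 + 88*F/87)/(16 + d))
(p(0)*27)*22 - x(-107, -80) = (7*27)*22 - (-80 + 88*(-107))/(87*(16 - 80)) = 189*22 - (-80 - 9416)/(87*(-64)) = 4158 - (-1)*(-9496)/(87*64) = 4158 - 1*1187/696 = 4158 - 1187/696 = 2892781/696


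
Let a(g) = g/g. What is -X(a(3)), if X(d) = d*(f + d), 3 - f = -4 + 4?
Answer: -4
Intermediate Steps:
f = 3 (f = 3 - (-4 + 4) = 3 - 1*0 = 3 + 0 = 3)
a(g) = 1
X(d) = d*(3 + d)
-X(a(3)) = -(3 + 1) = -4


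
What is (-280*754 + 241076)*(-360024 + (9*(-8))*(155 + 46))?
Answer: -11218402176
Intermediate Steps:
(-280*754 + 241076)*(-360024 + (9*(-8))*(155 + 46)) = (-211120 + 241076)*(-360024 - 72*201) = 29956*(-360024 - 14472) = 29956*(-374496) = -11218402176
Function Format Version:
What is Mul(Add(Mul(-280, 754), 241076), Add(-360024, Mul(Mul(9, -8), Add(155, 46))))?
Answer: -11218402176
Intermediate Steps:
Mul(Add(Mul(-280, 754), 241076), Add(-360024, Mul(Mul(9, -8), Add(155, 46)))) = Mul(Add(-211120, 241076), Add(-360024, Mul(-72, 201))) = Mul(29956, Add(-360024, -14472)) = Mul(29956, -374496) = -11218402176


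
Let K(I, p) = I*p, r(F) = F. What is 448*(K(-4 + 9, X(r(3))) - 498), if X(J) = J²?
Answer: -202944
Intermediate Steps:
448*(K(-4 + 9, X(r(3))) - 498) = 448*((-4 + 9)*3² - 498) = 448*(5*9 - 498) = 448*(45 - 498) = 448*(-453) = -202944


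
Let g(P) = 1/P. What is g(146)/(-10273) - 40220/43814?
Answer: -30162166287/32857389206 ≈ -0.91797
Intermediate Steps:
g(146)/(-10273) - 40220/43814 = 1/(146*(-10273)) - 40220/43814 = (1/146)*(-1/10273) - 40220*1/43814 = -1/1499858 - 20110/21907 = -30162166287/32857389206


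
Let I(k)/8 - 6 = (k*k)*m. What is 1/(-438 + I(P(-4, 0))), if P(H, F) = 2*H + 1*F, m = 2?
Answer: 1/634 ≈ 0.0015773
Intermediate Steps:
P(H, F) = F + 2*H (P(H, F) = 2*H + F = F + 2*H)
I(k) = 48 + 16*k² (I(k) = 48 + 8*((k*k)*2) = 48 + 8*(k²*2) = 48 + 8*(2*k²) = 48 + 16*k²)
1/(-438 + I(P(-4, 0))) = 1/(-438 + (48 + 16*(0 + 2*(-4))²)) = 1/(-438 + (48 + 16*(0 - 8)²)) = 1/(-438 + (48 + 16*(-8)²)) = 1/(-438 + (48 + 16*64)) = 1/(-438 + (48 + 1024)) = 1/(-438 + 1072) = 1/634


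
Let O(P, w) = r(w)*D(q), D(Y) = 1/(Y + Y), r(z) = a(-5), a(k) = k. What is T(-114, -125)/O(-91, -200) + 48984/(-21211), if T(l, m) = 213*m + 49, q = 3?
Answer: 3381976296/106055 ≈ 31889.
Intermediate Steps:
r(z) = -5
T(l, m) = 49 + 213*m
D(Y) = 1/(2*Y)
O(P, w) = -5/6 (O(P, w) = -5/(2*3) = -5*1/6 = -5/6)
T(-114, -125)/O(-91, -200) + 48984/(-21211) = (49 + 213*(-125))/(-5/6) + 48984/(-21211) = (49 - 26625)*(-6/5) + 48984*(-1/21211) = -26576*(-6/5) - 48984/21211 = 159456/5 - 48984/21211 = 3381976296/106055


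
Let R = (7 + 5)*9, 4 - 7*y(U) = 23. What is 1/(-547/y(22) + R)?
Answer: 19/5881 ≈ 0.0032307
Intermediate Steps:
y(U) = -19/7 (y(U) = 4/7 - ⅐*23 = 4/7 - 23/7 = -19/7)
R = 108 (R = 12*9 = 108)
1/(-547/y(22) + R) = 1/(-547/(-19/7) + 108) = 1/(-547*(-7/19) + 108) = 1/(3829/19 + 108) = 1/(5881/19) = 19/5881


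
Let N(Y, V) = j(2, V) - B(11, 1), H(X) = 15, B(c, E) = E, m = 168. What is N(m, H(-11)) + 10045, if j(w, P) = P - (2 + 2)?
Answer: 10055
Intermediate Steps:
j(w, P) = -4 + P (j(w, P) = P - 1*4 = P - 4 = -4 + P)
N(Y, V) = -5 + V (N(Y, V) = (-4 + V) - 1*1 = (-4 + V) - 1 = -5 + V)
N(m, H(-11)) + 10045 = (-5 + 15) + 10045 = 10 + 10045 = 10055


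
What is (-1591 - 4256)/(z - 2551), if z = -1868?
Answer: 1949/1473 ≈ 1.3232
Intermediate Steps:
(-1591 - 4256)/(z - 2551) = (-1591 - 4256)/(-1868 - 2551) = -5847/(-4419) = -5847*(-1/4419) = 1949/1473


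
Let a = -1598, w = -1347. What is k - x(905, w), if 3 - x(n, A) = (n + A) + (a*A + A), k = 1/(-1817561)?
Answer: 3909053888553/1817561 ≈ 2.1507e+6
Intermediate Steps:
k = -1/1817561 ≈ -5.5019e-7
x(n, A) = 3 - n + 1596*A (x(n, A) = 3 - ((n + A) + (-1598*A + A)) = 3 - ((A + n) - 1597*A) = 3 - (n - 1596*A) = 3 + (-n + 1596*A) = 3 - n + 1596*A)
k - x(905, w) = -1/1817561 - (3 - 1*905 + 1596*(-1347)) = -1/1817561 - (3 - 905 - 2149812) = -1/1817561 - 1*(-2150714) = -1/1817561 + 2150714 = 3909053888553/1817561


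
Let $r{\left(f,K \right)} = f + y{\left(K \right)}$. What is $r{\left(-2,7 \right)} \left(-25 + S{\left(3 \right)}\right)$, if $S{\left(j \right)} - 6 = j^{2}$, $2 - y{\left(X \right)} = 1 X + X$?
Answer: $140$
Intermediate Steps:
$y{\left(X \right)} = 2 - 2 X$ ($y{\left(X \right)} = 2 - \left(1 X + X\right) = 2 - \left(X + X\right) = 2 - 2 X$)
$r{\left(f,K \right)} = 2 + f - 2 K$ ($r{\left(f,K \right)} = f - \left(-2 + 2 K\right) = 2 + f - 2 K$)
$S{\left(j \right)} = 6 + j^{2}$
$r{\left(-2,7 \right)} \left(-25 + S{\left(3 \right)}\right) = \left(2 - 2 - 14\right) \left(-25 + \left(6 + 3^{2}\right)\right) = \left(2 - 2 - 14\right) \left(-25 + \left(6 + 9\right)\right) = - 14 \left(-25 + 15\right) = \left(-14\right) \left(-10\right) = 140$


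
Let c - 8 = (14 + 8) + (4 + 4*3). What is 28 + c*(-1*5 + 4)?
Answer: -18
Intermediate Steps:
c = 46 (c = 8 + ((14 + 8) + (4 + 4*3)) = 8 + (22 + (4 + 12)) = 8 + (22 + 16) = 8 + 38 = 46)
28 + c*(-1*5 + 4) = 28 + 46*(-1*5 + 4) = 28 + 46*(-5 + 4) = 28 + 46*(-1) = 28 - 46 = -18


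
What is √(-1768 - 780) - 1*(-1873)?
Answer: 1873 + 14*I*√13 ≈ 1873.0 + 50.478*I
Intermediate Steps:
√(-1768 - 780) - 1*(-1873) = √(-2548) + 1873 = 14*I*√13 + 1873 = 1873 + 14*I*√13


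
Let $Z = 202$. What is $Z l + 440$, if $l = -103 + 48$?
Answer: $-10670$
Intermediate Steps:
$l = -55$
$Z l + 440 = 202 \left(-55\right) + 440 = -11110 + 440 = -10670$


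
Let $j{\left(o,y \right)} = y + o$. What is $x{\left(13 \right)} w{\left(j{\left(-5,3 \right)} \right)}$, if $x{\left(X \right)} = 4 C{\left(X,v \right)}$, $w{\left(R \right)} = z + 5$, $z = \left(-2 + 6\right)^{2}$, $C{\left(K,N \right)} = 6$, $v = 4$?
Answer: $504$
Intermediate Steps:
$j{\left(o,y \right)} = o + y$
$z = 16$ ($z = 4^{2} = 16$)
$w{\left(R \right)} = 21$ ($w{\left(R \right)} = 16 + 5 = 21$)
$x{\left(X \right)} = 24$ ($x{\left(X \right)} = 4 \cdot 6 = 24$)
$x{\left(13 \right)} w{\left(j{\left(-5,3 \right)} \right)} = 24 \cdot 21 = 504$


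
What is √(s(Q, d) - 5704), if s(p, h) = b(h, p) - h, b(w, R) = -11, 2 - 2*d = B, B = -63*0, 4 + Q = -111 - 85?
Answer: 2*I*√1429 ≈ 75.604*I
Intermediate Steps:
Q = -200 (Q = -4 + (-111 - 85) = -4 - 196 = -200)
B = 0
d = 1 (d = 1 - ½*0 = 1 + 0 = 1)
s(p, h) = -11 - h
√(s(Q, d) - 5704) = √((-11 - 1*1) - 5704) = √((-11 - 1) - 5704) = √(-12 - 5704) = √(-5716) = 2*I*√1429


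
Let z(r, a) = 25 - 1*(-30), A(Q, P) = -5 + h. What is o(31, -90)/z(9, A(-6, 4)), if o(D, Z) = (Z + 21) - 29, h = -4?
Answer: -98/55 ≈ -1.7818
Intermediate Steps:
A(Q, P) = -9 (A(Q, P) = -5 - 4 = -9)
z(r, a) = 55 (z(r, a) = 25 + 30 = 55)
o(D, Z) = -8 + Z (o(D, Z) = (21 + Z) - 29 = -8 + Z)
o(31, -90)/z(9, A(-6, 4)) = (-8 - 90)/55 = -98*1/55 = -98/55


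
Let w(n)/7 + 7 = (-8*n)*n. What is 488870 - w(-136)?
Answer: 1524695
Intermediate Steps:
w(n) = -49 - 56*n² (w(n) = -49 + 7*((-8*n)*n) = -49 + 7*(-8*n²) = -49 - 56*n²)
488870 - w(-136) = 488870 - (-49 - 56*(-136)²) = 488870 - (-49 - 56*18496) = 488870 - (-49 - 1035776) = 488870 - 1*(-1035825) = 488870 + 1035825 = 1524695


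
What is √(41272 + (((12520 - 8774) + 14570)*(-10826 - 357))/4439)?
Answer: 6*I*√2666041205/4439 ≈ 69.791*I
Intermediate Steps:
√(41272 + (((12520 - 8774) + 14570)*(-10826 - 357))/4439) = √(41272 + ((3746 + 14570)*(-11183))*(1/4439)) = √(41272 + (18316*(-11183))*(1/4439)) = √(41272 - 204827828*1/4439) = √(41272 - 204827828/4439) = √(-21621420/4439) = 6*I*√2666041205/4439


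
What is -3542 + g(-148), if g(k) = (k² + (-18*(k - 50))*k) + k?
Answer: -509258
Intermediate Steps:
g(k) = k + k² + k*(900 - 18*k) (g(k) = (k² + (-18*(-50 + k))*k) + k = (k² + (900 - 18*k)*k) + k = (k² + k*(900 - 18*k)) + k = k + k² + k*(900 - 18*k))
-3542 + g(-148) = -3542 + 17*(-148)*(53 - 1*(-148)) = -3542 + 17*(-148)*(53 + 148) = -3542 + 17*(-148)*201 = -3542 - 505716 = -509258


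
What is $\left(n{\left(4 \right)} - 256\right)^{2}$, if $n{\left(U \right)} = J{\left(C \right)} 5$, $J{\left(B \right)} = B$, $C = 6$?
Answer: $51076$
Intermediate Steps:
$n{\left(U \right)} = 30$ ($n{\left(U \right)} = 6 \cdot 5 = 30$)
$\left(n{\left(4 \right)} - 256\right)^{2} = \left(30 - 256\right)^{2} = \left(-226\right)^{2} = 51076$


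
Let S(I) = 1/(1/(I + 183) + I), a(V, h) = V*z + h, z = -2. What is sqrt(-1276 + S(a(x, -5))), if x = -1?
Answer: 2*I*sqrt(1891846)/77 ≈ 35.726*I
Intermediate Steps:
a(V, h) = h - 2*V (a(V, h) = V*(-2) + h = -2*V + h = h - 2*V)
S(I) = 1/(I + 1/(183 + I)) (S(I) = 1/(1/(183 + I) + I) = 1/(I + 1/(183 + I)))
sqrt(-1276 + S(a(x, -5))) = sqrt(-1276 + (183 + (-5 - 2*(-1)))/(1 + (-5 - 2*(-1))**2 + 183*(-5 - 2*(-1)))) = sqrt(-1276 + (183 + (-5 + 2))/(1 + (-5 + 2)**2 + 183*(-5 + 2))) = sqrt(-1276 + (183 - 3)/(1 + (-3)**2 + 183*(-3))) = sqrt(-1276 + 180/(1 + 9 - 549)) = sqrt(-1276 + 180/(-539)) = sqrt(-1276 - 1/539*180) = sqrt(-1276 - 180/539) = sqrt(-687944/539) = 2*I*sqrt(1891846)/77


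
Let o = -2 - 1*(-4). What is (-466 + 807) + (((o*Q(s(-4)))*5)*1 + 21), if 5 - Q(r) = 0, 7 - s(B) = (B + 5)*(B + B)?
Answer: 412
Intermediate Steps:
s(B) = 7 - 2*B*(5 + B) (s(B) = 7 - (B + 5)*(B + B) = 7 - (5 + B)*2*B = 7 - 2*B*(5 + B))
Q(r) = 5 (Q(r) = 5 - 1*0 = 5 + 0 = 5)
o = 2 (o = -2 + 4 = 2)
(-466 + 807) + (((o*Q(s(-4)))*5)*1 + 21) = (-466 + 807) + (((2*5)*5)*1 + 21) = 341 + ((10*5)*1 + 21) = 341 + (50*1 + 21) = 341 + (50 + 21) = 341 + 71 = 412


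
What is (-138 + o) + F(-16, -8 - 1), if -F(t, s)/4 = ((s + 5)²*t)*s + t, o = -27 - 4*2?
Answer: -9325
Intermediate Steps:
o = -35 (o = -27 - 1*8 = -27 - 8 = -35)
F(t, s) = -4*t - 4*s*t*(5 + s)² (F(t, s) = -4*(((s + 5)²*t)*s + t) = -4*(((5 + s)²*t)*s + t) = -4*((t*(5 + s)²)*s + t) = -4*(s*t*(5 + s)² + t) = -4*(t + s*t*(5 + s)²) = -4*t - 4*s*t*(5 + s)²)
(-138 + o) + F(-16, -8 - 1) = (-138 - 35) - 4*(-16)*(1 + (-8 - 1)*(5 + (-8 - 1))²) = -173 - 4*(-16)*(1 - 9*(5 - 9)²) = -173 - 4*(-16)*(1 - 9*(-4)²) = -173 - 4*(-16)*(1 - 9*16) = -173 - 4*(-16)*(1 - 144) = -173 - 4*(-16)*(-143) = -173 - 9152 = -9325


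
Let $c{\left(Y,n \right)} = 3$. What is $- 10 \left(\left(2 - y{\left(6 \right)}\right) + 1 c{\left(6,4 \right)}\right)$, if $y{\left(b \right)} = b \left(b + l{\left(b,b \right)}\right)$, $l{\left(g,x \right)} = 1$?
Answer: $370$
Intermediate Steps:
$y{\left(b \right)} = b \left(1 + b\right)$ ($y{\left(b \right)} = b \left(b + 1\right) = b \left(1 + b\right)$)
$- 10 \left(\left(2 - y{\left(6 \right)}\right) + 1 c{\left(6,4 \right)}\right) = - 10 \left(\left(2 - 6 \left(1 + 6\right)\right) + 1 \cdot 3\right) = - 10 \left(\left(2 - 6 \cdot 7\right) + 3\right) = - 10 \left(\left(2 - 42\right) + 3\right) = - 10 \left(-40 + 3\right) = \left(-10\right) \left(-37\right) = 370$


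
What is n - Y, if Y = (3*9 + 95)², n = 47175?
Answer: 32291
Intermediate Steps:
Y = 14884 (Y = (27 + 95)² = 122² = 14884)
n - Y = 47175 - 1*14884 = 47175 - 14884 = 32291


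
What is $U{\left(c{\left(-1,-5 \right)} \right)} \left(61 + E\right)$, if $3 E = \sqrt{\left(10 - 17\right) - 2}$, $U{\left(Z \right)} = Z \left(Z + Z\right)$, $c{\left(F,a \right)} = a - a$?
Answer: $0$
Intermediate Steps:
$c{\left(F,a \right)} = 0$
$U{\left(Z \right)} = 2 Z^{2}$ ($U{\left(Z \right)} = Z 2 Z = 2 Z^{2}$)
$E = i$ ($E = \frac{\sqrt{\left(10 - 17\right) - 2}}{3} = \frac{\sqrt{-7 - 2}}{3} = \frac{\sqrt{-9}}{3} = \frac{3 i}{3} = i \approx 1.0 i$)
$U{\left(c{\left(-1,-5 \right)} \right)} \left(61 + E\right) = 2 \cdot 0^{2} \left(61 + i\right) = 2 \cdot 0 \left(61 + i\right) = 0 \left(61 + i\right) = 0$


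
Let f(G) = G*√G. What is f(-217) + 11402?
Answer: 11402 - 217*I*√217 ≈ 11402.0 - 3196.6*I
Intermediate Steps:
f(G) = G^(3/2)
f(-217) + 11402 = (-217)^(3/2) + 11402 = -217*I*√217 + 11402 = 11402 - 217*I*√217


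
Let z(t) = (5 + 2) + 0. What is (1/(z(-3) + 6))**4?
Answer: 1/28561 ≈ 3.5013e-5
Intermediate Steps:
z(t) = 7 (z(t) = 7 + 0 = 7)
(1/(z(-3) + 6))**4 = (1/(7 + 6))**4 = (1/13)**4 = 1/28561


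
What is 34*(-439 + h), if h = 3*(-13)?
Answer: -16252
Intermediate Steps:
h = -39
34*(-439 + h) = 34*(-439 - 39) = 34*(-478) = -16252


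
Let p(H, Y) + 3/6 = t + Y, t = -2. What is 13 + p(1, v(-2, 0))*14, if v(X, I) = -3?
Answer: -64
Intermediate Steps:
p(H, Y) = -5/2 + Y (p(H, Y) = -½ + (-2 + Y) = -5/2 + Y)
13 + p(1, v(-2, 0))*14 = 13 + (-5/2 - 3)*14 = 13 - 11/2*14 = 13 - 77 = -64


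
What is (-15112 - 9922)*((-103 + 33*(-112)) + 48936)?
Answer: -1129959658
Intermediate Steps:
(-15112 - 9922)*((-103 + 33*(-112)) + 48936) = -25034*((-103 - 3696) + 48936) = -25034*(-3799 + 48936) = -25034*45137 = -1129959658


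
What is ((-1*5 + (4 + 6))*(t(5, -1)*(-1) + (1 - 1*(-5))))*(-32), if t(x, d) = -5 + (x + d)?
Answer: -1120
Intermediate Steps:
t(x, d) = -5 + d + x (t(x, d) = -5 + (d + x) = -5 + d + x)
((-1*5 + (4 + 6))*(t(5, -1)*(-1) + (1 - 1*(-5))))*(-32) = ((-1*5 + (4 + 6))*((-5 - 1 + 5)*(-1) + (1 - 1*(-5))))*(-32) = ((-5 + 10)*(-1*(-1) + (1 + 5)))*(-32) = (5*(1 + 6))*(-32) = (5*7)*(-32) = 35*(-32) = -1120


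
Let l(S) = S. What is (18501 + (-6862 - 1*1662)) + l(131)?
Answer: 10108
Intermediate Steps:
(18501 + (-6862 - 1*1662)) + l(131) = (18501 + (-6862 - 1*1662)) + 131 = (18501 + (-6862 - 1662)) + 131 = (18501 - 8524) + 131 = 9977 + 131 = 10108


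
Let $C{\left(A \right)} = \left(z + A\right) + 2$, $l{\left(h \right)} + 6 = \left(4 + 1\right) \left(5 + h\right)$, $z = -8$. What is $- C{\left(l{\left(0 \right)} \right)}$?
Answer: $-13$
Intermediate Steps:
$l{\left(h \right)} = 19 + 5 h$ ($l{\left(h \right)} = -6 + \left(4 + 1\right) \left(5 + h\right) = -6 + 5 \left(5 + h\right) = -6 + \left(25 + 5 h\right) = 19 + 5 h$)
$C{\left(A \right)} = -6 + A$ ($C{\left(A \right)} = \left(-8 + A\right) + 2 = -6 + A$)
$- C{\left(l{\left(0 \right)} \right)} = - (-6 + \left(19 + 5 \cdot 0\right)) = - (-6 + \left(19 + 0\right)) = - (-6 + 19) = \left(-1\right) 13 = -13$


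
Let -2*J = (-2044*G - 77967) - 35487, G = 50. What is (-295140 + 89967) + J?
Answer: -97346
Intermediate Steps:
J = 107827 (J = -((-2044*50 - 77967) - 35487)/2 = -((-102200 - 77967) - 35487)/2 = -(-180167 - 35487)/2 = -½*(-215654) = 107827)
(-295140 + 89967) + J = (-295140 + 89967) + 107827 = -205173 + 107827 = -97346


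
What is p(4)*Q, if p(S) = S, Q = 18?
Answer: 72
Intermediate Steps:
p(4)*Q = 4*18 = 72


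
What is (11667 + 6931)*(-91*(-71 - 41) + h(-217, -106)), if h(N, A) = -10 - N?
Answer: 193400602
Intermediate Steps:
(11667 + 6931)*(-91*(-71 - 41) + h(-217, -106)) = (11667 + 6931)*(-91*(-71 - 41) + (-10 - 1*(-217))) = 18598*(-91*(-112) + (-10 + 217)) = 18598*(10192 + 207) = 18598*10399 = 193400602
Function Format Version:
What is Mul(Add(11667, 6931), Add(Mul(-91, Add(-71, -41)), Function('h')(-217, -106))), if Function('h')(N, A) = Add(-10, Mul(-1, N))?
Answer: 193400602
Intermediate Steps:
Mul(Add(11667, 6931), Add(Mul(-91, Add(-71, -41)), Function('h')(-217, -106))) = Mul(Add(11667, 6931), Add(Mul(-91, Add(-71, -41)), Add(-10, Mul(-1, -217)))) = Mul(18598, Add(Mul(-91, -112), Add(-10, 217))) = Mul(18598, Add(10192, 207)) = Mul(18598, 10399) = 193400602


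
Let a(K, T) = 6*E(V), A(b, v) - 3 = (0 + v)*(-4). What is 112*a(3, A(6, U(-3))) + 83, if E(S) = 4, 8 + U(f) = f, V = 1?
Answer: 2771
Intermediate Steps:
U(f) = -8 + f
A(b, v) = 3 - 4*v (A(b, v) = 3 + (0 + v)*(-4) = 3 + v*(-4) = 3 - 4*v)
a(K, T) = 24 (a(K, T) = 6*4 = 24)
112*a(3, A(6, U(-3))) + 83 = 112*24 + 83 = 2688 + 83 = 2771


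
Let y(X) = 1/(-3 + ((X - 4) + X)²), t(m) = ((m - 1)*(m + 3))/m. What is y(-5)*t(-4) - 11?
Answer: -8497/772 ≈ -11.006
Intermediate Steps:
t(m) = (-1 + m)*(3 + m)/m (t(m) = ((-1 + m)*(3 + m))/m = (-1 + m)*(3 + m)/m)
y(X) = 1/(-3 + (-4 + 2*X)²) (y(X) = 1/(-3 + ((-4 + X) + X)²) = 1/(-3 + (-4 + 2*X)²))
y(-5)*t(-4) - 11 = (2 - 4 - 3/(-4))/(-3 + 4*(-2 - 5)²) - 11 = (2 - 4 - 3*(-¼))/(-3 + 4*(-7)²) - 11 = (2 - 4 + ¾)/(-3 + 4*49) - 11 = -5/4/(-3 + 196) - 11 = -5/4/193 - 11 = (1/193)*(-5/4) - 11 = -5/772 - 11 = -8497/772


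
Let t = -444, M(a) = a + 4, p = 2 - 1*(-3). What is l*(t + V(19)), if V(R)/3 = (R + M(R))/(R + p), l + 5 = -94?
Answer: 173745/4 ≈ 43436.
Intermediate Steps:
l = -99 (l = -5 - 94 = -99)
p = 5 (p = 2 + 3 = 5)
M(a) = 4 + a
V(R) = 3*(4 + 2*R)/(5 + R) (V(R) = 3*((R + (4 + R))/(R + 5)) = 3*((4 + 2*R)/(5 + R)) = 3*(4 + 2*R)/(5 + R))
l*(t + V(19)) = -99*(-444 + 6*(2 + 19)/(5 + 19)) = -99*(-444 + 6*21/24) = -99*(-444 + 6*(1/24)*21) = -99*(-444 + 21/4) = -99*(-1755/4) = 173745/4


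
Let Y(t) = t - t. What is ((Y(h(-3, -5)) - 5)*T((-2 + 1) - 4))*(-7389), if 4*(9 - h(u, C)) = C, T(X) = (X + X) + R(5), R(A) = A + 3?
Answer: -73890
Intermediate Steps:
R(A) = 3 + A
T(X) = 8 + 2*X (T(X) = (X + X) + (3 + 5) = 2*X + 8 = 8 + 2*X)
h(u, C) = 9 - C/4
Y(t) = 0
((Y(h(-3, -5)) - 5)*T((-2 + 1) - 4))*(-7389) = ((0 - 5)*(8 + 2*((-2 + 1) - 4)))*(-7389) = -5*(8 + 2*(-1 - 4))*(-7389) = -5*(8 + 2*(-5))*(-7389) = -5*(8 - 10)*(-7389) = -5*(-2)*(-7389) = 10*(-7389) = -73890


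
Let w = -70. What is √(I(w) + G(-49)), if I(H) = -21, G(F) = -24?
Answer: 3*I*√5 ≈ 6.7082*I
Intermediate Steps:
√(I(w) + G(-49)) = √(-21 - 24) = √(-45) = 3*I*√5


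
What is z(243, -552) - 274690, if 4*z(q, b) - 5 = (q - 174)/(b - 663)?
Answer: -222497899/810 ≈ -2.7469e+5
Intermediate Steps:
z(q, b) = 5/4 + (-174 + q)/(4*(-663 + b)) (z(q, b) = 5/4 + ((q - 174)/(b - 663))/4 = 5/4 + ((-174 + q)/(-663 + b))/4 = 5/4 + (-174 + q)/(4*(-663 + b)))
z(243, -552) - 274690 = (-3489 + 243 + 5*(-552))/(4*(-663 - 552)) - 274690 = (1/4)*(-3489 + 243 - 2760)/(-1215) - 274690 = (1/4)*(-1/1215)*(-6006) - 274690 = 1001/810 - 274690 = -222497899/810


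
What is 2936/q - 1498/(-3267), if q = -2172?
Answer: -528188/591327 ≈ -0.89322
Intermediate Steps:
2936/q - 1498/(-3267) = 2936/(-2172) - 1498/(-3267) = 2936*(-1/2172) - 1498*(-1/3267) = -734/543 + 1498/3267 = -528188/591327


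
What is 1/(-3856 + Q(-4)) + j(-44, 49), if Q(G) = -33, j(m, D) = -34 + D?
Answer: 58334/3889 ≈ 15.000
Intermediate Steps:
1/(-3856 + Q(-4)) + j(-44, 49) = 1/(-3856 - 33) + (-34 + 49) = 1/(-3889) + 15 = -1/3889 + 15 = 58334/3889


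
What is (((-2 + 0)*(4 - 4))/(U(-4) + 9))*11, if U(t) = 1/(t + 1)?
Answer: 0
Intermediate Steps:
U(t) = 1/(1 + t)
(((-2 + 0)*(4 - 4))/(U(-4) + 9))*11 = (((-2 + 0)*(4 - 4))/(1/(1 - 4) + 9))*11 = ((-2*0)/(1/(-3) + 9))*11 = (0/(-⅓ + 9))*11 = (0/(26/3))*11 = ((3/26)*0)*11 = 0*11 = 0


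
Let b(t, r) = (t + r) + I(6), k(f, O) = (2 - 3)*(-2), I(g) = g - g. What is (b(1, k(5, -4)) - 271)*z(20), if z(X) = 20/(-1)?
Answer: 5360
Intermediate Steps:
I(g) = 0
z(X) = -20 (z(X) = 20*(-1) = -20)
k(f, O) = 2 (k(f, O) = -1*(-2) = 2)
b(t, r) = r + t (b(t, r) = (t + r) + 0 = (r + t) + 0 = r + t)
(b(1, k(5, -4)) - 271)*z(20) = ((2 + 1) - 271)*(-20) = (3 - 271)*(-20) = -268*(-20) = 5360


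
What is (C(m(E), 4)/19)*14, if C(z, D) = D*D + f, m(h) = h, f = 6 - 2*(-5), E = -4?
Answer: 448/19 ≈ 23.579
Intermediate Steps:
f = 16 (f = 6 + 10 = 16)
C(z, D) = 16 + D**2 (C(z, D) = D*D + 16 = D**2 + 16 = 16 + D**2)
(C(m(E), 4)/19)*14 = ((16 + 4**2)/19)*14 = ((16 + 16)*(1/19))*14 = (32*(1/19))*14 = (32/19)*14 = 448/19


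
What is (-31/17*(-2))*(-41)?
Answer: -2542/17 ≈ -149.53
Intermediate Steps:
(-31/17*(-2))*(-41) = (-31*1/17*(-2))*(-41) = -31/17*(-2)*(-41) = (62/17)*(-41) = -2542/17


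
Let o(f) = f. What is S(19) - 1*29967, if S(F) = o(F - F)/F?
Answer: -29967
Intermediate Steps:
S(F) = 0 (S(F) = (F - F)/F = 0/F = 0)
S(19) - 1*29967 = 0 - 1*29967 = 0 - 29967 = -29967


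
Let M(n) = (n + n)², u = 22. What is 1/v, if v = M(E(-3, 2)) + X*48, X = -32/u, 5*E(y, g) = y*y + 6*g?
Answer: 275/204 ≈ 1.3480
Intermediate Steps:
E(y, g) = y²/5 + 6*g/5 (E(y, g) = (y*y + 6*g)/5 = (y² + 6*g)/5 = y²/5 + 6*g/5)
M(n) = 4*n² (M(n) = (2*n)² = 4*n²)
X = -16/11 (X = -32/22 = -32*1/22 = -16/11 ≈ -1.4545)
v = 204/275 (v = 4*((⅕)*(-3)² + (6/5)*2)² - 16/11*48 = 4*((⅕)*9 + 12/5)² - 768/11 = 4*(9/5 + 12/5)² - 768/11 = 4*(21/5)² - 768/11 = 4*(441/25) - 768/11 = 1764/25 - 768/11 = 204/275 ≈ 0.74182)
1/v = 1/(204/275) = 275/204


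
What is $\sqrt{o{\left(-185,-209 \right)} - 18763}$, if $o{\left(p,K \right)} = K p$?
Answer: $\sqrt{19902} \approx 141.07$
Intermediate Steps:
$\sqrt{o{\left(-185,-209 \right)} - 18763} = \sqrt{\left(-209\right) \left(-185\right) - 18763} = \sqrt{38665 - 18763} = \sqrt{19902}$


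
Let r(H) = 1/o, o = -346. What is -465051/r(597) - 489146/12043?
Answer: 1937810291632/12043 ≈ 1.6091e+8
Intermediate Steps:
r(H) = -1/346 (r(H) = 1/(-346) = -1/346)
-465051/r(597) - 489146/12043 = -465051/(-1/346) - 489146/12043 = -465051*(-346) - 489146*1/12043 = 160907646 - 489146/12043 = 1937810291632/12043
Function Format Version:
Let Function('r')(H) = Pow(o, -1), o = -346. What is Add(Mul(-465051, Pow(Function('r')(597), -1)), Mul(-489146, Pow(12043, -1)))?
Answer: Rational(1937810291632, 12043) ≈ 1.6091e+8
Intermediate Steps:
Function('r')(H) = Rational(-1, 346) (Function('r')(H) = Pow(-346, -1) = Rational(-1, 346))
Add(Mul(-465051, Pow(Function('r')(597), -1)), Mul(-489146, Pow(12043, -1))) = Add(Mul(-465051, Pow(Rational(-1, 346), -1)), Mul(-489146, Pow(12043, -1))) = Add(Mul(-465051, -346), Mul(-489146, Rational(1, 12043))) = Add(160907646, Rational(-489146, 12043)) = Rational(1937810291632, 12043)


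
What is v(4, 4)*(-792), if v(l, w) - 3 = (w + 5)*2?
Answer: -16632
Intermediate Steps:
v(l, w) = 13 + 2*w (v(l, w) = 3 + (w + 5)*2 = 3 + (5 + w)*2 = 3 + (10 + 2*w) = 13 + 2*w)
v(4, 4)*(-792) = (13 + 2*4)*(-792) = (13 + 8)*(-792) = 21*(-792) = -16632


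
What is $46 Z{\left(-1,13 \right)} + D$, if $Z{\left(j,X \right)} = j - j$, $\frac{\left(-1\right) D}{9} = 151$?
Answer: $-1359$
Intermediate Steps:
$D = -1359$ ($D = \left(-9\right) 151 = -1359$)
$Z{\left(j,X \right)} = 0$
$46 Z{\left(-1,13 \right)} + D = 46 \cdot 0 - 1359 = 0 - 1359 = -1359$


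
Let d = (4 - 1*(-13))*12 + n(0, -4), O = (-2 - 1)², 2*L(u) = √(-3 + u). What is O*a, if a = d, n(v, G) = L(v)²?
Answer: 7317/4 ≈ 1829.3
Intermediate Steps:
L(u) = √(-3 + u)/2
O = 9 (O = (-3)² = 9)
n(v, G) = -¾ + v/4 (n(v, G) = (√(-3 + v)/2)² = -¾ + v/4)
d = 813/4 (d = (4 - 1*(-13))*12 + (-¾ + (¼)*0) = (4 + 13)*12 + (-¾ + 0) = 17*12 - ¾ = 204 - ¾ = 813/4 ≈ 203.25)
a = 813/4 ≈ 203.25
O*a = 9*(813/4) = 7317/4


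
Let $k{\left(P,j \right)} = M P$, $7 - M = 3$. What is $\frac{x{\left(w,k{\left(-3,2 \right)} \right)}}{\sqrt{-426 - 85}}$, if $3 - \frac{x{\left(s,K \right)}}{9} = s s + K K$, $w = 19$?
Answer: $\frac{4518 i \sqrt{511}}{511} \approx 199.86 i$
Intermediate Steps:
$M = 4$ ($M = 7 - 3 = 4$)
$k{\left(P,j \right)} = 4 P$
$x{\left(s,K \right)} = 27 - 9 K^{2} - 9 s^{2}$ ($x{\left(s,K \right)} = 27 - 9 \left(s s + K K\right) = 27 - 9 \left(s^{2} + K^{2}\right) = 27 - 9 \left(K^{2} + s^{2}\right) = 27 - \left(9 K^{2} + 9 s^{2}\right) = 27 - 9 K^{2} - 9 s^{2}$)
$\frac{x{\left(w,k{\left(-3,2 \right)} \right)}}{\sqrt{-426 - 85}} = \frac{27 - 9 \left(4 \left(-3\right)\right)^{2} - 9 \cdot 19^{2}}{\sqrt{-426 - 85}} = \frac{27 - 9 \left(-12\right)^{2} - 3249}{\sqrt{-511}} = \frac{27 - 1296 - 3249}{i \sqrt{511}} = \left(27 - 1296 - 3249\right) \left(- \frac{i \sqrt{511}}{511}\right) = - 4518 \left(- \frac{i \sqrt{511}}{511}\right) = \frac{4518 i \sqrt{511}}{511}$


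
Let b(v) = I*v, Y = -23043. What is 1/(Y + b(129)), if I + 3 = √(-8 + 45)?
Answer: -7810/182783061 - 43*√37/182783061 ≈ -4.4159e-5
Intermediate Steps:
I = -3 + √37 (I = -3 + √(-8 + 45) = -3 + √37 ≈ 3.0828)
b(v) = v*(-3 + √37) (b(v) = (-3 + √37)*v = v*(-3 + √37))
1/(Y + b(129)) = 1/(-23043 + 129*(-3 + √37)) = 1/(-23043 + (-387 + 129*√37)) = 1/(-23430 + 129*√37)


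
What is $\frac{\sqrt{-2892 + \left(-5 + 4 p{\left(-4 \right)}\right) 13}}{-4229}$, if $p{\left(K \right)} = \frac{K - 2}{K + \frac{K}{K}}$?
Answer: $- \frac{3 i \sqrt{317}}{4229} \approx - 0.01263 i$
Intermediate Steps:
$p{\left(K \right)} = \frac{-2 + K}{1 + K}$ ($p{\left(K \right)} = \frac{-2 + K}{K + 1} = \frac{-2 + K}{1 + K}$)
$\frac{\sqrt{-2892 + \left(-5 + 4 p{\left(-4 \right)}\right) 13}}{-4229} = \frac{\sqrt{-2892 + \left(-5 + 4 \frac{-2 - 4}{1 - 4}\right) 13}}{-4229} = \sqrt{-2892 + \left(-5 + 4 \frac{1}{-3} \left(-6\right)\right) 13} \left(- \frac{1}{4229}\right) = \sqrt{-2892 + \left(-5 + 4 \left(\left(- \frac{1}{3}\right) \left(-6\right)\right)\right) 13} \left(- \frac{1}{4229}\right) = \sqrt{-2892 + \left(-5 + 4 \cdot 2\right) 13} \left(- \frac{1}{4229}\right) = \sqrt{-2892 + \left(-5 + 8\right) 13} \left(- \frac{1}{4229}\right) = \sqrt{-2892 + 3 \cdot 13} \left(- \frac{1}{4229}\right) = \sqrt{-2892 + 39} \left(- \frac{1}{4229}\right) = \sqrt{-2853} \left(- \frac{1}{4229}\right) = 3 i \sqrt{317} \left(- \frac{1}{4229}\right) = - \frac{3 i \sqrt{317}}{4229}$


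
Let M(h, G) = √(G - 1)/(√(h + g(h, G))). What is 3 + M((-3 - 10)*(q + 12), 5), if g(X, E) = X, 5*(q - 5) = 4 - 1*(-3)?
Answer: 3 - I*√2990/598 ≈ 3.0 - 0.09144*I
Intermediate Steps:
q = 32/5 (q = 5 + (4 - 1*(-3))/5 = 5 + (4 + 3)/5 = 5 + (⅕)*7 = 5 + 7/5 = 32/5 ≈ 6.4000)
M(h, G) = √2*√(-1 + G)/(2*√h) (M(h, G) = √(G - 1)/(√(h + h)) = √(-1 + G)/(√(2*h)) = √(-1 + G)/((√2*√h)) = √(-1 + G)*(√2/(2*√h)) = √2*√(-1 + G)/(2*√h))
3 + M((-3 - 10)*(q + 12), 5) = 3 + √(-2 + 2*5)/(2*√((-3 - 10)*(32/5 + 12))) = 3 + √(-2 + 10)/(2*√(-13*92/5)) = 3 + √8/(2*√(-1196/5)) = 3 + (-I*√1495/598)*(2*√2)/2 = 3 - I*√2990/598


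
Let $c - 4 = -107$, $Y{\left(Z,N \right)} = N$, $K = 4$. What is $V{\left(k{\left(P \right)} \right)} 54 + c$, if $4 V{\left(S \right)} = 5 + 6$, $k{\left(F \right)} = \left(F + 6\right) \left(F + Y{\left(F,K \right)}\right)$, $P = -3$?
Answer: $\frac{91}{2} \approx 45.5$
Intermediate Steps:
$c = -103$ ($c = 4 - 107 = -103$)
$k{\left(F \right)} = \left(4 + F\right) \left(6 + F\right)$ ($k{\left(F \right)} = \left(F + 6\right) \left(F + 4\right) = \left(6 + F\right) \left(4 + F\right) = \left(4 + F\right) \left(6 + F\right)$)
$V{\left(S \right)} = \frac{11}{4}$ ($V{\left(S \right)} = \frac{5 + 6}{4} = \frac{1}{4} \cdot 11 = \frac{11}{4}$)
$V{\left(k{\left(P \right)} \right)} 54 + c = \frac{11}{4} \cdot 54 - 103 = \frac{297}{2} - 103 = \frac{91}{2}$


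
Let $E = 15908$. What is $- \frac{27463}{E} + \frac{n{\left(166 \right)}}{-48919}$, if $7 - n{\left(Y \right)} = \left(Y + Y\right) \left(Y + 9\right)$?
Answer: $- \frac{419319053}{778203452} \approx -0.53883$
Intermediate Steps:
$n{\left(Y \right)} = 7 - 2 Y \left(9 + Y\right)$ ($n{\left(Y \right)} = 7 - \left(Y + Y\right) \left(Y + 9\right) = 7 - 2 Y \left(9 + Y\right)$)
$- \frac{27463}{E} + \frac{n{\left(166 \right)}}{-48919} = - \frac{27463}{15908} + \frac{7 - 2988 - 2 \cdot 166^{2}}{-48919} = \left(-27463\right) \frac{1}{15908} + \left(7 - 2988 - 55112\right) \left(- \frac{1}{48919}\right) = - \frac{27463}{15908} + \left(7 - 2988 - 55112\right) \left(- \frac{1}{48919}\right) = - \frac{27463}{15908} - - \frac{58093}{48919} = - \frac{27463}{15908} + \frac{58093}{48919} = - \frac{419319053}{778203452}$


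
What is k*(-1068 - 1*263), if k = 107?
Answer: -142417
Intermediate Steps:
k*(-1068 - 1*263) = 107*(-1068 - 1*263) = 107*(-1068 - 263) = 107*(-1331) = -142417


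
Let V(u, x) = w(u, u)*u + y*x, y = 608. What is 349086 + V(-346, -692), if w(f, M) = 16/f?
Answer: -71634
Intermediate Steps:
V(u, x) = 16 + 608*x (V(u, x) = (16/u)*u + 608*x = 16 + 608*x)
349086 + V(-346, -692) = 349086 + (16 + 608*(-692)) = 349086 + (16 - 420736) = 349086 - 420720 = -71634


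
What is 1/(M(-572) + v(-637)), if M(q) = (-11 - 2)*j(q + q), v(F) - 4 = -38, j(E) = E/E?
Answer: -1/47 ≈ -0.021277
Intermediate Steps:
j(E) = 1
v(F) = -34 (v(F) = 4 - 38 = -34)
M(q) = -13 (M(q) = (-11 - 2)*1 = -13*1 = -13)
1/(M(-572) + v(-637)) = 1/(-13 - 34) = 1/(-47) = -1/47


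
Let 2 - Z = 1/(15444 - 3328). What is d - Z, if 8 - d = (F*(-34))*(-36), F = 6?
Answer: -88907207/12116 ≈ -7338.0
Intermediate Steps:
d = -7336 (d = 8 - 6*(-34)*(-36) = 8 - (-204)*(-36) = 8 - 1*7344 = 8 - 7344 = -7336)
Z = 24231/12116 (Z = 2 - 1/(15444 - 3328) = 2 - 1/12116 = 24231/12116 ≈ 1.9999)
d - Z = -7336 - 1*24231/12116 = -7336 - 24231/12116 = -88907207/12116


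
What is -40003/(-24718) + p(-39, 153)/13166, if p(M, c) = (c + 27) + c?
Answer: 133727648/81359297 ≈ 1.6437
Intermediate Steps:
p(M, c) = 27 + 2*c (p(M, c) = (27 + c) + c = 27 + 2*c)
-40003/(-24718) + p(-39, 153)/13166 = -40003/(-24718) + (27 + 2*153)/13166 = -40003*(-1/24718) + (27 + 306)*(1/13166) = 40003/24718 + 333*(1/13166) = 40003/24718 + 333/13166 = 133727648/81359297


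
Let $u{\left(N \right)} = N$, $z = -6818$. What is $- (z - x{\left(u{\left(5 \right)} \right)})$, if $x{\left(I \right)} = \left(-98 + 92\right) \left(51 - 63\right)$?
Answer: $6890$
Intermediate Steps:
$x{\left(I \right)} = 72$ ($x{\left(I \right)} = \left(-6\right) \left(-12\right) = 72$)
$- (z - x{\left(u{\left(5 \right)} \right)}) = - (-6818 - 72) = \left(-1\right) \left(-6890\right) = 6890$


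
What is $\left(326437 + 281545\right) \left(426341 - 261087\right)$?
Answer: $100471457428$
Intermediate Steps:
$\left(326437 + 281545\right) \left(426341 - 261087\right) = 607982 \cdot 165254 = 100471457428$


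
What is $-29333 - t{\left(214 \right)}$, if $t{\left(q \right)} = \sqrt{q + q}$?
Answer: $-29333 - 2 \sqrt{107} \approx -29354.0$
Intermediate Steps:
$t{\left(q \right)} = \sqrt{2} \sqrt{q}$ ($t{\left(q \right)} = \sqrt{2 q} = \sqrt{2} \sqrt{q}$)
$-29333 - t{\left(214 \right)} = -29333 - \sqrt{2} \sqrt{214} = -29333 - 2 \sqrt{107}$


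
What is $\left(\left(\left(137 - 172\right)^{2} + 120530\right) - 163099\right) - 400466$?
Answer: $-441810$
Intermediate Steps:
$\left(\left(\left(137 - 172\right)^{2} + 120530\right) - 163099\right) - 400466 = \left(\left(\left(-35\right)^{2} + 120530\right) - 163099\right) - 400466 = \left(\left(1225 + 120530\right) - 163099\right) - 400466 = \left(121755 - 163099\right) - 400466 = -41344 - 400466 = -441810$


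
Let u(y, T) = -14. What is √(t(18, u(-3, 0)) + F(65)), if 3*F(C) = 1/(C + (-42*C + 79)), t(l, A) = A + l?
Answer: √26748722/2586 ≈ 2.0000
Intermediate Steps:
F(C) = 1/(3*(79 - 41*C)) (F(C) = 1/(3*(C + (-42*C + 79))) = 1/(3*(C + (79 - 42*C))) = 1/(3*(79 - 41*C)))
√(t(18, u(-3, 0)) + F(65)) = √((-14 + 18) - 1/(-237 + 123*65)) = √(4 - 1/(-237 + 7995)) = √(4 - 1/7758) = √(31031/7758) = √26748722/2586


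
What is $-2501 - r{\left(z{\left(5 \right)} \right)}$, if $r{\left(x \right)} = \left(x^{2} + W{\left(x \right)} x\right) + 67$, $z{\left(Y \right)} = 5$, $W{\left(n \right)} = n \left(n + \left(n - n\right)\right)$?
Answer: $-2718$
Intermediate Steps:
$W{\left(n \right)} = n^{2}$ ($W{\left(n \right)} = n \left(n + 0\right) = n n = n^{2}$)
$r{\left(x \right)} = 67 + x^{2} + x^{3}$ ($r{\left(x \right)} = \left(x^{2} + x^{2} x\right) + 67 = \left(x^{2} + x^{3}\right) + 67 = 67 + x^{2} + x^{3}$)
$-2501 - r{\left(z{\left(5 \right)} \right)} = -2501 - \left(67 + 5^{2} + 5^{3}\right) = -2501 - \left(67 + 25 + 125\right) = -2501 - 217 = -2718$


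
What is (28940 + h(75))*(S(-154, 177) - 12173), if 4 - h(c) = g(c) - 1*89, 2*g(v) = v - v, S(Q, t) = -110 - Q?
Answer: -352141257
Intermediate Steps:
g(v) = 0 (g(v) = (v - v)/2 = (1/2)*0 = 0)
h(c) = 93 (h(c) = 4 - (0 - 1*89) = 4 - (0 - 89) = 4 - 1*(-89) = 4 + 89 = 93)
(28940 + h(75))*(S(-154, 177) - 12173) = (28940 + 93)*((-110 - 1*(-154)) - 12173) = 29033*((-110 + 154) - 12173) = 29033*(44 - 12173) = 29033*(-12129) = -352141257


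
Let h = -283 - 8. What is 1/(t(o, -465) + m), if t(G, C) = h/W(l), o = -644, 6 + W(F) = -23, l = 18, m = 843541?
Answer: 29/24462980 ≈ 1.1855e-6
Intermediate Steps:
W(F) = -29 (W(F) = -6 - 23 = -29)
h = -291
t(G, C) = 291/29 (t(G, C) = -291/(-29) = -291*(-1/29) = 291/29)
1/(t(o, -465) + m) = 1/(291/29 + 843541) = 1/(24462980/29) = 29/24462980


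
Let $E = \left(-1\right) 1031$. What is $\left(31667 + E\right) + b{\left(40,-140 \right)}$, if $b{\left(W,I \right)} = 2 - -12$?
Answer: $30650$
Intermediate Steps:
$E = -1031$
$b{\left(W,I \right)} = 14$ ($b{\left(W,I \right)} = 2 + 12 = 14$)
$\left(31667 + E\right) + b{\left(40,-140 \right)} = \left(31667 - 1031\right) + 14 = 30636 + 14 = 30650$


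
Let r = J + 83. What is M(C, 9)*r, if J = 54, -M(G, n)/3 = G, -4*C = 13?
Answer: 5343/4 ≈ 1335.8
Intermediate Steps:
C = -13/4 (C = -¼*13 = -13/4 ≈ -3.2500)
M(G, n) = -3*G
r = 137 (r = 54 + 83 = 137)
M(C, 9)*r = -3*(-13/4)*137 = (39/4)*137 = 5343/4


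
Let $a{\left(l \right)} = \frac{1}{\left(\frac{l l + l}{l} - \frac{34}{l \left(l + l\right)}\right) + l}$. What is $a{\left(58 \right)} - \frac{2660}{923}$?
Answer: $- \frac{1043793888}{363266033} \approx -2.8734$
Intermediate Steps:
$a{\left(l \right)} = \frac{1}{l - \frac{17}{l^{2}} + \frac{l + l^{2}}{l}}$ ($a{\left(l \right)} = \frac{1}{\left(\frac{l^{2} + l}{l} - \frac{34}{l 2 l}\right) + l} = \frac{1}{\left(\frac{l + l^{2}}{l} - \frac{34}{2 l^{2}}\right) + l} = \frac{1}{\left(\frac{l + l^{2}}{l} - 34 \frac{1}{2 l^{2}}\right) + l} = \frac{1}{\left(\frac{l + l^{2}}{l} - \frac{17}{l^{2}}\right) + l} = \frac{1}{\left(- \frac{17}{l^{2}} + \frac{l + l^{2}}{l}\right) + l} = \frac{1}{l - \frac{17}{l^{2}} + \frac{l + l^{2}}{l}}$)
$a{\left(58 \right)} - \frac{2660}{923} = \frac{58^{2}}{-17 + 58^{2} + 2 \cdot 58^{3}} - \frac{2660}{923} = \frac{3364}{-17 + 3364 + 2 \cdot 195112} - 2660 \cdot \frac{1}{923} = \frac{3364}{-17 + 3364 + 390224} - \frac{2660}{923} = \frac{3364}{393571} - \frac{2660}{923} = - \frac{1043793888}{363266033}$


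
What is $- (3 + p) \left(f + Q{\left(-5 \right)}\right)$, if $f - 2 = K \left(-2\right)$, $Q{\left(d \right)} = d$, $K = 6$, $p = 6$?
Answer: $135$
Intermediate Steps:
$f = -10$ ($f = 2 + 6 \left(-2\right) = 2 - 12 = -10$)
$- (3 + p) \left(f + Q{\left(-5 \right)}\right) = - (3 + 6) \left(-10 - 5\right) = \left(-1\right) 9 \left(-15\right) = \left(-9\right) \left(-15\right) = 135$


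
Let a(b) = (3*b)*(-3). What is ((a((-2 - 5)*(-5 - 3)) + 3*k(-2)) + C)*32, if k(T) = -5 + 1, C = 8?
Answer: -16256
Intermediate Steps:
a(b) = -9*b
k(T) = -4
((a((-2 - 5)*(-5 - 3)) + 3*k(-2)) + C)*32 = ((-9*(-2 - 5)*(-5 - 3) + 3*(-4)) + 8)*32 = ((-(-63)*(-8) - 12) + 8)*32 = ((-9*56 - 12) + 8)*32 = ((-504 - 12) + 8)*32 = (-516 + 8)*32 = -508*32 = -16256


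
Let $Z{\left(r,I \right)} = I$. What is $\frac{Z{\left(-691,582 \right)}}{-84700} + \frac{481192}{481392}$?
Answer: $\frac{632449879}{637092225} \approx 0.99271$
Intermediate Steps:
$\frac{Z{\left(-691,582 \right)}}{-84700} + \frac{481192}{481392} = \frac{582}{-84700} + \frac{481192}{481392} = 582 \left(- \frac{1}{84700}\right) + 481192 \cdot \frac{1}{481392} = - \frac{291}{42350} + \frac{60149}{60174} = \frac{632449879}{637092225}$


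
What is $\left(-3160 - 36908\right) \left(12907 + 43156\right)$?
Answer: $-2246332284$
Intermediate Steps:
$\left(-3160 - 36908\right) \left(12907 + 43156\right) = \left(-40068\right) 56063 = -2246332284$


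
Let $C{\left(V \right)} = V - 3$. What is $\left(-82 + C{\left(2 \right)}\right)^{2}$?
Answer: $6889$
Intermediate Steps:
$C{\left(V \right)} = -3 + V$
$\left(-82 + C{\left(2 \right)}\right)^{2} = \left(-82 + \left(-3 + 2\right)\right)^{2} = \left(-82 - 1\right)^{2} = \left(-83\right)^{2} = 6889$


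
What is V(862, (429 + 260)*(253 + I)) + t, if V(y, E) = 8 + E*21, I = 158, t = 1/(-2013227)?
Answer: 11972191887108/2013227 ≈ 5.9468e+6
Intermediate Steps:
t = -1/2013227 ≈ -4.9672e-7
V(y, E) = 8 + 21*E
V(862, (429 + 260)*(253 + I)) + t = (8 + 21*((429 + 260)*(253 + 158))) - 1/2013227 = (8 + 21*(689*411)) - 1/2013227 = (8 + 21*283179) - 1/2013227 = (8 + 5946759) - 1/2013227 = 5946767 - 1/2013227 = 11972191887108/2013227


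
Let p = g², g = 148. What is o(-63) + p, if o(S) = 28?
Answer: 21932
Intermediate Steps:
p = 21904 (p = 148² = 21904)
o(-63) + p = 28 + 21904 = 21932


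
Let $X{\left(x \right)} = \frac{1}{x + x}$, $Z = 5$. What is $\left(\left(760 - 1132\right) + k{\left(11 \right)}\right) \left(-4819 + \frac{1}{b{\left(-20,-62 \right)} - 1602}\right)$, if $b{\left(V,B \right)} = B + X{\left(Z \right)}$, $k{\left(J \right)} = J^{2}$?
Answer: $\frac{20126021101}{16639} \approx 1.2096 \cdot 10^{6}$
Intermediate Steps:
$X{\left(x \right)} = \frac{1}{2 x}$
$b{\left(V,B \right)} = \frac{1}{10} + B$ ($b{\left(V,B \right)} = B + \frac{1}{2 \cdot 5} = B + \frac{1}{2} \cdot \frac{1}{5} = B + \frac{1}{10} = \frac{1}{10} + B$)
$\left(\left(760 - 1132\right) + k{\left(11 \right)}\right) \left(-4819 + \frac{1}{b{\left(-20,-62 \right)} - 1602}\right) = \left(\left(760 - 1132\right) + 11^{2}\right) \left(-4819 + \frac{1}{\left(\frac{1}{10} - 62\right) - 1602}\right) = \left(-372 + 121\right) \left(-4819 + \frac{1}{- \frac{619}{10} - 1602}\right) = - 251 \left(-4819 + \frac{1}{- \frac{16639}{10}}\right) = - 251 \left(-4819 - \frac{10}{16639}\right) = \left(-251\right) \left(- \frac{80183351}{16639}\right) = \frac{20126021101}{16639}$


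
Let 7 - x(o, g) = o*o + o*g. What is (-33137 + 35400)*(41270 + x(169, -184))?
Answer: 99146556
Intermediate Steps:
x(o, g) = 7 - o² - g*o (x(o, g) = 7 - (o*o + o*g) = 7 - (o² + g*o) = 7 + (-o² - g*o) = 7 - o² - g*o)
(-33137 + 35400)*(41270 + x(169, -184)) = (-33137 + 35400)*(41270 + (7 - 1*169² - 1*(-184)*169)) = 2263*(41270 + (7 - 1*28561 + 31096)) = 2263*(41270 + (7 - 28561 + 31096)) = 2263*(41270 + 2542) = 2263*43812 = 99146556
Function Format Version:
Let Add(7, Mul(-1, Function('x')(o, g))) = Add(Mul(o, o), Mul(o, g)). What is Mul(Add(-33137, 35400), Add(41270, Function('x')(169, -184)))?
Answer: 99146556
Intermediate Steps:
Function('x')(o, g) = Add(7, Mul(-1, Pow(o, 2)), Mul(-1, g, o)) (Function('x')(o, g) = Add(7, Mul(-1, Add(Mul(o, o), Mul(o, g)))) = Add(7, Mul(-1, Add(Pow(o, 2), Mul(g, o)))) = Add(7, Add(Mul(-1, Pow(o, 2)), Mul(-1, g, o))) = Add(7, Mul(-1, Pow(o, 2)), Mul(-1, g, o)))
Mul(Add(-33137, 35400), Add(41270, Function('x')(169, -184))) = Mul(Add(-33137, 35400), Add(41270, Add(7, Mul(-1, Pow(169, 2)), Mul(-1, -184, 169)))) = Mul(2263, Add(41270, Add(7, Mul(-1, 28561), 31096))) = Mul(2263, Add(41270, Add(7, -28561, 31096))) = Mul(2263, Add(41270, 2542)) = Mul(2263, 43812) = 99146556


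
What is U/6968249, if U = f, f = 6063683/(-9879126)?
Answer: -6063683/68840209870374 ≈ -8.8083e-8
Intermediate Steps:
f = -6063683/9879126 (f = 6063683*(-1/9879126) = -6063683/9879126 ≈ -0.61379)
U = -6063683/9879126 ≈ -0.61379
U/6968249 = -6063683/9879126/6968249 = -6063683/9879126*1/6968249 = -6063683/68840209870374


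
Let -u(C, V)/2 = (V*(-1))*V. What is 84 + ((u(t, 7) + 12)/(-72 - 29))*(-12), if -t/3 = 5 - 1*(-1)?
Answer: 9804/101 ≈ 97.069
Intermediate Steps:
t = -18 (t = -3*(5 - 1*(-1)) = -3*(5 + 1) = -3*6 = -18)
u(C, V) = 2*V² (u(C, V) = -2*V*(-1)*V = -2*(-V)*V = -(-2)*V² = 2*V²)
84 + ((u(t, 7) + 12)/(-72 - 29))*(-12) = 84 + ((2*7² + 12)/(-72 - 29))*(-12) = 84 + ((2*49 + 12)/(-101))*(-12) = 84 + ((98 + 12)*(-1/101))*(-12) = 84 + (110*(-1/101))*(-12) = 84 - 110/101*(-12) = 84 + 1320/101 = 9804/101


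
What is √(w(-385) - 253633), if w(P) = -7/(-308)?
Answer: I*√122758361/22 ≈ 503.62*I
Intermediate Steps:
w(P) = 1/44 (w(P) = -7*(-1/308) = 1/44)
√(w(-385) - 253633) = √(1/44 - 253633) = √(-11159851/44) = I*√122758361/22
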